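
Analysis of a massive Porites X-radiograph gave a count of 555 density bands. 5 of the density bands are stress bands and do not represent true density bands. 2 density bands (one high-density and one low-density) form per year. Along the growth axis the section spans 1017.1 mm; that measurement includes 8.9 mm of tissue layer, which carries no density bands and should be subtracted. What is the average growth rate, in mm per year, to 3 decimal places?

After corrections the count is 555 − 5 = 550 density bands.
With 2 density bands per year, 550 / 2 = 275 years.
Net length = 1017.1 − 8.9 = 1008.2 mm.
1008.2 mm over 275 years gives 1008.2 / 275 ≈ 3.666 mm per year.

3.666 mm per year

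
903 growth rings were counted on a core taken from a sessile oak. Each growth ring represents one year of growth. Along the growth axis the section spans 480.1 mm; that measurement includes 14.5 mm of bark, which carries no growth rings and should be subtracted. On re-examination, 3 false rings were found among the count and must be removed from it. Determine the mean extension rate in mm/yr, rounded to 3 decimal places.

0.517 mm/yr

Correcting the raw count gives 903 − 3 = 900 true growth rings.
The growth record spans 480.1 − 14.5 = 465.6 mm.
465.6 mm over 900 years gives 465.6 / 900 ≈ 0.517 mm/yr.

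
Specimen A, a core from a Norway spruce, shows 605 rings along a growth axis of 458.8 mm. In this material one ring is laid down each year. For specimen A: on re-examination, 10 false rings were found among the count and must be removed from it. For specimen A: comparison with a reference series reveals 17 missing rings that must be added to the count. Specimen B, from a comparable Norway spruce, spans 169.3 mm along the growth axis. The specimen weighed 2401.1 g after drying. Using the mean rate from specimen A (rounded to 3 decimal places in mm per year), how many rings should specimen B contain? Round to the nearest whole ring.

Specimen A: adjusted count: 605 − 10 + 17 = 612 rings.
A: Extension rate ≈ 458.8 / 612 = 0.750 mm/year.
Specimen B: 169.3 mm / 0.750 mm per year = 225.73 years ≈ 226 rings.

226 rings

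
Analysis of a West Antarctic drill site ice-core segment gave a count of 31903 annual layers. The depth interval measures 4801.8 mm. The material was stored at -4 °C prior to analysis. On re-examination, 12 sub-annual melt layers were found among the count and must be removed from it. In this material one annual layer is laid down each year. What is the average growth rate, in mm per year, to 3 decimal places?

Adjusted count: 31903 − 12 = 31891 annual layers.
Extension rate ≈ 4801.8 / 31891 = 0.151 mm per year.

0.151 mm per year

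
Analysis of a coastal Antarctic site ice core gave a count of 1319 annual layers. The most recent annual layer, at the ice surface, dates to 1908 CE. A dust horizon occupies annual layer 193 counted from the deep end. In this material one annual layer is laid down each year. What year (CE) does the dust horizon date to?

1319 − 193 = 1126 annual layers lie beyond the dust horizon toward the ice surface.
1908 − 1126 = 782 CE.

782 CE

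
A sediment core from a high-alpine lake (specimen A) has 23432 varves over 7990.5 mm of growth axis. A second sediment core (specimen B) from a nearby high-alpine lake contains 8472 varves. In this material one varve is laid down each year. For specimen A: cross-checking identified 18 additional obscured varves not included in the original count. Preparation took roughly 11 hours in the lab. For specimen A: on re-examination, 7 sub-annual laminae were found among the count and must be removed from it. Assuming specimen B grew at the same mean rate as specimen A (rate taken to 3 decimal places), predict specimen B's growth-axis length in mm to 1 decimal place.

Specimen A: adjusted count: 23432 − 7 + 18 = 23443 varves.
A: 7990.5 mm over 23443 years gives 7990.5 / 23443 ≈ 0.341 mm/yr.
For B, 0.341 mm/year × 8472 years = 2889.0 mm.

2889.0 mm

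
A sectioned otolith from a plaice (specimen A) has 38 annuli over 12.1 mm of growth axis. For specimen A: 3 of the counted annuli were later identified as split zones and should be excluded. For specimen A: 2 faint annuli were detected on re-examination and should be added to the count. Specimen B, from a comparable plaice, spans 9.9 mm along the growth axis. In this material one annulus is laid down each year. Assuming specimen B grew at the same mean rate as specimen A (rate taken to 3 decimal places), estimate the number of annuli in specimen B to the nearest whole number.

Specimen A: after corrections the count is 38 − 3 + 2 = 37 annuli.
A: Extension rate ≈ 12.1 / 37 = 0.327 mm per year.
For B, 9.9 / 0.327 = 30.28 years ≈ 30 annuli.

30 annuli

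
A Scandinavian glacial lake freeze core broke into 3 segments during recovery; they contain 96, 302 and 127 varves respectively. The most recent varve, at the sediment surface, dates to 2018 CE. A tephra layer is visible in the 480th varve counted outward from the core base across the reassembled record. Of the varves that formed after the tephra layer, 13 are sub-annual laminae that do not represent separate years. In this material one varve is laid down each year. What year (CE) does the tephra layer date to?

Total varves = 96 + 302 + 127 = 525.
Between varve 480 and the sediment surface there are 525 − 480 = 45 varves.
Removing the 13 false varves leaves 45 − 13 = 32 true varves beyond the tephra layer.
2018 − 32 = 1986 CE.

1986 CE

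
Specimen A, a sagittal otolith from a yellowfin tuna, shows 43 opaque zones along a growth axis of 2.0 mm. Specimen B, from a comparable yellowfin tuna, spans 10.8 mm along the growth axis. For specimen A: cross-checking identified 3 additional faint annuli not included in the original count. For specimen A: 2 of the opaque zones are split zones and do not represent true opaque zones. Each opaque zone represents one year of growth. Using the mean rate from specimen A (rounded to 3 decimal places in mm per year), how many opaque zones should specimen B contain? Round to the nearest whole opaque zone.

240 opaque zones

Specimen A: adjusted count: 43 − 2 + 3 = 44 opaque zones.
A: 2.0 mm over 44 years gives 2.0 / 44 ≈ 0.045 mm per year.
B spans 10.8 / 0.045 = 240.00 years ≈ 240 opaque zones.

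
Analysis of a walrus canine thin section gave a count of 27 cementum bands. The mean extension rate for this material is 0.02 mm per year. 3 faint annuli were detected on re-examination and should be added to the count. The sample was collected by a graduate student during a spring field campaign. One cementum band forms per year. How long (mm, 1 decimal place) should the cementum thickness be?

Adjusted count: 27 + 3 = 30 cementum bands.
Length ≈ 0.02 × 30 = 0.6 mm.

0.6 mm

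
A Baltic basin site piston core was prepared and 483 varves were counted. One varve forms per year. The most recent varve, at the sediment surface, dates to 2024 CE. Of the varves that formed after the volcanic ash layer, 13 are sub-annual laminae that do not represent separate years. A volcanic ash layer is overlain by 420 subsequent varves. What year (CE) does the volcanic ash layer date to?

There are 420 varves younger than the volcanic ash layer.
420 − 13 false = 407 true varves after the volcanic ash layer.
Counting back 407 years from 2024 CE places the volcanic ash layer in 2024 − 407 = 1617 CE.

1617 CE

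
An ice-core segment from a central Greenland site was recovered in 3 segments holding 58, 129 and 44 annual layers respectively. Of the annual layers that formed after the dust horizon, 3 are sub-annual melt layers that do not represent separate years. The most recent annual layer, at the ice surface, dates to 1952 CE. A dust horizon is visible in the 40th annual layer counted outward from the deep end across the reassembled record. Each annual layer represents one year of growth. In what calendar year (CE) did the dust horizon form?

Total annual layers = 58 + 129 + 44 = 231.
231 − 40 = 191 annual layers lie beyond the dust horizon toward the ice surface.
Excluding 3 false annual layers: 191 − 3 = 188.
The annual layer at the ice surface is 1952 CE, so the dust horizon dates to 1952 − 188 = 1764 CE.

1764 CE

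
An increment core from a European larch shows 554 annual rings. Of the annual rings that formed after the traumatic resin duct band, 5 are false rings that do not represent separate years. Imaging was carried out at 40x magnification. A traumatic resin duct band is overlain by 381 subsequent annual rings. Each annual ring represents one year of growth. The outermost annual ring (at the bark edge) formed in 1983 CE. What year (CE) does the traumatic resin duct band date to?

1607 CE

381 annual rings post-date the traumatic resin duct band.
Excluding 5 false annual rings: 381 − 5 = 376.
The annual ring at the bark edge is 1983 CE, so the traumatic resin duct band dates to 1983 − 376 = 1607 CE.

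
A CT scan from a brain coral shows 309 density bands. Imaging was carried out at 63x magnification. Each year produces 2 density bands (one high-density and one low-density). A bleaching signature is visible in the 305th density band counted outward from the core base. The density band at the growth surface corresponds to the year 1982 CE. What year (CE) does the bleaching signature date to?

The bleaching signature sits at density band 305 from the core base, so 309 − 305 = 4 density bands formed after it.
Dividing by 2 density bands per year: 4 / 2 = 2 years.
Counting back 2 years from 1982 CE places the bleaching signature in 1982 − 2 = 1980 CE.

1980 CE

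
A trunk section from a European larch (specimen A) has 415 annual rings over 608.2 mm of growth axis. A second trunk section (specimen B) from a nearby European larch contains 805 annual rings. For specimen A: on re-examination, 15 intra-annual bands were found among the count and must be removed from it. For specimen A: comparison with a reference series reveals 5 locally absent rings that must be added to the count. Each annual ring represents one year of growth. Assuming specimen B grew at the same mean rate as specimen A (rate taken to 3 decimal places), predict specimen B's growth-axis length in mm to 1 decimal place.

1209.1 mm

Specimen A: correcting the raw count gives 415 − 15 + 5 = 405 true annual rings.
A: Extension rate ≈ 608.2 / 405 = 1.502 mm per year.
Length of B = 1.502 × 805 = 1209.1 mm.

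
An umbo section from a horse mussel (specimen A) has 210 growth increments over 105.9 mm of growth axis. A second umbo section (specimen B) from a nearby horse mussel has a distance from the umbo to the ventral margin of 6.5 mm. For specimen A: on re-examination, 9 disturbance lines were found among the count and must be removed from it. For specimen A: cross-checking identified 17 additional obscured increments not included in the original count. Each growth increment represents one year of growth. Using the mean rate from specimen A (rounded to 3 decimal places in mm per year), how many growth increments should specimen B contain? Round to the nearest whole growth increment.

Specimen A: true growth increment count = 210 − 9 + 17 = 218.
A: Extension rate ≈ 105.9 / 218 = 0.486 mm/year.
For B, 6.5 / 0.486 = 13.37 years ≈ 13 growth increments.

13 growth increments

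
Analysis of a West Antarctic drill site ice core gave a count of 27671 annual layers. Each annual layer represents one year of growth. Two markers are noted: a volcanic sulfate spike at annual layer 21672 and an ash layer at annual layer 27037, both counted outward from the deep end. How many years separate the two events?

5365 years

Separation: 27037 − 21672 = 5365 annual layers.
One annual layer per year makes the interval 5365 years.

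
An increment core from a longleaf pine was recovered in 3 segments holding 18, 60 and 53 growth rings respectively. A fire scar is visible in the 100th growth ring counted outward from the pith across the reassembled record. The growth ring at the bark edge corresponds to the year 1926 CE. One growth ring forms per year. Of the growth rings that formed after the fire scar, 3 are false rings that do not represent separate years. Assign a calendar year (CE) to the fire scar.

Total growth rings = 18 + 60 + 53 = 131.
Between growth ring 100 and the bark edge there are 131 − 100 = 31 growth rings.
Removing the 3 false growth rings leaves 31 − 3 = 28 true growth rings beyond the fire scar.
1926 − 28 = 1898 CE.

1898 CE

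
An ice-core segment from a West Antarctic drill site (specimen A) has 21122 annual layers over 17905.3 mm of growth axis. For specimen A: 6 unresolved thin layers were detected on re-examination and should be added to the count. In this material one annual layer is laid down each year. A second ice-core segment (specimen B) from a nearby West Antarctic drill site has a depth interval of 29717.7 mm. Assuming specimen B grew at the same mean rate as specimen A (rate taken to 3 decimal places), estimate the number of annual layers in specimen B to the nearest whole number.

Specimen A: after corrections the count is 21122 + 6 = 21128 annual layers.
A: 17905.3 mm over 21128 years gives 17905.3 / 21128 ≈ 0.847 mm/year.
B spans 29717.7 / 0.847 = 35085.83 years ≈ 35086 annual layers.

35086 annual layers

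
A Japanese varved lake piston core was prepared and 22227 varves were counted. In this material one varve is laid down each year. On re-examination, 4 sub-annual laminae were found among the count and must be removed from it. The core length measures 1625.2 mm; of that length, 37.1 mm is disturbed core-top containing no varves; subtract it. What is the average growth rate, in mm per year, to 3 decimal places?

0.071 mm per year

After corrections the count is 22227 − 4 = 22223 varves.
Net length = 1625.2 − 37.1 = 1588.1 mm.
Mean rate = 1588.1 mm / 22223 years ≈ 0.071 mm per year.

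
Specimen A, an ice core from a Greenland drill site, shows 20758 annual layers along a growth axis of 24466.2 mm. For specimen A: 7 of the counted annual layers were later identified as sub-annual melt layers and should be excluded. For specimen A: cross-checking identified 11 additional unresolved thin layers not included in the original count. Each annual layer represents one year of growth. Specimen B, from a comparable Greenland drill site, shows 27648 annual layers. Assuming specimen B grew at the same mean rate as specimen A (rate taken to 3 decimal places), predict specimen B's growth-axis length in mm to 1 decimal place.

Specimen A: true annual layer count = 20758 − 7 + 11 = 20762.
A: 24466.2 mm over 20762 years gives 24466.2 / 20762 ≈ 1.178 mm per year.
Length of B = 1.178 × 27648 = 32569.3 mm.

32569.3 mm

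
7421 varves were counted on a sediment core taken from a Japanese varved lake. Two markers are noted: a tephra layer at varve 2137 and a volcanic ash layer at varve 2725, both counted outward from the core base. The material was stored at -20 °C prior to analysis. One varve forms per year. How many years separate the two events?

588 years

The two markers are separated by 2725 − 2137 = 588 varves.
That is 588 years at one varve per year.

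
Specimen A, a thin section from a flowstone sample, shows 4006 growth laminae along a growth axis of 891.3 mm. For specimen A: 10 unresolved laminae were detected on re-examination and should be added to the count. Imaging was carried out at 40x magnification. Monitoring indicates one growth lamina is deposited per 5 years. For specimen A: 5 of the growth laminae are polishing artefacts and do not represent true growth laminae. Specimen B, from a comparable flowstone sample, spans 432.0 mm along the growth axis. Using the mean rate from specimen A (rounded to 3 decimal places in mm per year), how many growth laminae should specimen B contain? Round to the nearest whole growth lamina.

1964 growth laminae

Specimen A: true growth lamina count = 4006 − 5 + 10 = 4011.
Specimen A: 4011 growth laminae at 5 years each span 4011 × 5 = 20055 years.
A: Extension rate ≈ 891.3 / 20055 = 0.044 mm/year.
B spans 432.0 / 0.044 = 9818.18 years; at 5 years per growth lamina that is 9818.18 / 5 ≈ 1964 growth laminae.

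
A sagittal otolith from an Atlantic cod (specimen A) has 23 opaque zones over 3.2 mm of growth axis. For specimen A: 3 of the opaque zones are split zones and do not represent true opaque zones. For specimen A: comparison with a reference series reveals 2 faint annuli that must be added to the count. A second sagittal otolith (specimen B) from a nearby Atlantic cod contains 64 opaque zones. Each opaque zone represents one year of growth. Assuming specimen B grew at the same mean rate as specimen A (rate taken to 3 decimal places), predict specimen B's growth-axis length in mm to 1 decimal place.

9.3 mm

Specimen A: true opaque zone count = 23 − 3 + 2 = 22.
A: Extension rate ≈ 3.2 / 22 = 0.145 mm per year.
B's length ≈ 0.145 × 64 = 9.3 mm.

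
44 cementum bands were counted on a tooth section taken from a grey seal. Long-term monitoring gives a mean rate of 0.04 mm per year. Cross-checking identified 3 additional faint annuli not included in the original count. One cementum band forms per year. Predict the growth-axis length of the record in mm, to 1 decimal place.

1.9 mm

Correcting the raw count gives 44 + 3 = 47 true cementum bands.
47 years at 0.04 mm/year gives 0.04 × 47 = 1.9 mm.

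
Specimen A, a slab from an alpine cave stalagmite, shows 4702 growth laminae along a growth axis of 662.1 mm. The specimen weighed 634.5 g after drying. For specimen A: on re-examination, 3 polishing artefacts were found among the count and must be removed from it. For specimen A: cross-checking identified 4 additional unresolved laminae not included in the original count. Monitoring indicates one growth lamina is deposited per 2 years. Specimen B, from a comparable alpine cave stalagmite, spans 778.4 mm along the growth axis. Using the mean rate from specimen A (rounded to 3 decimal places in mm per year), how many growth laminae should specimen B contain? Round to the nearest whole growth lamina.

5560 growth laminae

Specimen A: true growth lamina count = 4702 − 3 + 4 = 4703.
Specimen A: at 2 years per growth lamina, 4703 × 2 = 9406 years.
A: Extension rate ≈ 662.1 / 9406 = 0.070 mm/yr.
For B, 778.4 / 0.070 = 11120.00 years; at 2 years per growth lamina that is 11120.00 / 2 ≈ 5560 growth laminae.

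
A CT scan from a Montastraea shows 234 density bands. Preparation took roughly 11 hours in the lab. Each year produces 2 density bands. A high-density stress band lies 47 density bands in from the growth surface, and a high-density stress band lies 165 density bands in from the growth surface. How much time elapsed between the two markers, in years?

The two markers are separated by 165 − 47 = 118 density bands.
118 density bands at 2 per year is 118 / 2 = 59 years.

59 years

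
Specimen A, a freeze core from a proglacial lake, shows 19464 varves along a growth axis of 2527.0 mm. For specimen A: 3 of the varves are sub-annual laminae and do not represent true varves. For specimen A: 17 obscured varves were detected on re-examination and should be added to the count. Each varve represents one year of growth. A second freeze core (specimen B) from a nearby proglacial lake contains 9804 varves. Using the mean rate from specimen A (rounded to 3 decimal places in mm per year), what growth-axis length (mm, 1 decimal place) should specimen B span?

1274.5 mm

Specimen A: true varve count = 19464 − 3 + 17 = 19478.
A: Mean rate = 2527.0 mm / 19478 years ≈ 0.130 mm per year.
Length of B = 0.130 × 9804 = 1274.5 mm.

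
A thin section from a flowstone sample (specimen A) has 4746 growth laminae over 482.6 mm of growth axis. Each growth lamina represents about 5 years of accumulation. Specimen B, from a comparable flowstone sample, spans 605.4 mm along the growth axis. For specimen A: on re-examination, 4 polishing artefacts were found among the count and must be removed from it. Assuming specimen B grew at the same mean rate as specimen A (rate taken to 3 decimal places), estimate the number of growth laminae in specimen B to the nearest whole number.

Specimen A: true growth lamina count = 4746 − 4 = 4742.
Specimen A: multiplying by 5 years per growth lamina: 4742 × 5 = 23710 years.
A: Mean rate = 482.6 mm / 23710 years ≈ 0.020 mm per year.
For B, 605.4 / 0.020 = 30270.00 years; at 5 years per growth lamina that is 30270.00 / 5 ≈ 6054 growth laminae.

6054 growth laminae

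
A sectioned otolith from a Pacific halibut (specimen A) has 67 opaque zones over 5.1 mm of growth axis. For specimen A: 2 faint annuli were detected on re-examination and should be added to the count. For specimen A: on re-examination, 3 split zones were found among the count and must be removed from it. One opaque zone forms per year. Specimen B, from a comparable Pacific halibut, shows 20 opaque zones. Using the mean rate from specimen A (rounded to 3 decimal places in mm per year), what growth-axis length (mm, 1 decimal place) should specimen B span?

1.5 mm

Specimen A: true opaque zone count = 67 − 3 + 2 = 66.
A: Extension rate ≈ 5.1 / 66 = 0.077 mm per year.
B's length ≈ 0.077 × 20 = 1.5 mm.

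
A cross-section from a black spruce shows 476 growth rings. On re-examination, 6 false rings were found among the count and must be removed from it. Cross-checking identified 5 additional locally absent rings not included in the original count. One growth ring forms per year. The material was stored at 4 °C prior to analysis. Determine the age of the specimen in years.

Correcting the raw count gives 476 − 6 + 5 = 475 true growth rings.
At one growth ring per year, that is 475 years.

475 yr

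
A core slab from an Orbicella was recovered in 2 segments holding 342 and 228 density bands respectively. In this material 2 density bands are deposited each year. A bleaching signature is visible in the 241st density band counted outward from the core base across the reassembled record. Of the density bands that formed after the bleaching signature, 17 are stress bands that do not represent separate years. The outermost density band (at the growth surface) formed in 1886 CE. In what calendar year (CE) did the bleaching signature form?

Total density bands = 342 + 228 = 570.
570 − 241 = 329 density bands lie beyond the bleaching signature toward the growth surface.
Removing the 17 false density bands leaves 329 − 17 = 312 true density bands beyond the bleaching signature.
Dividing by 2 density bands per year: 312 / 2 = 156 years.
Counting back 156 years from 1886 CE places the bleaching signature in 1886 − 156 = 1730 CE.

1730 CE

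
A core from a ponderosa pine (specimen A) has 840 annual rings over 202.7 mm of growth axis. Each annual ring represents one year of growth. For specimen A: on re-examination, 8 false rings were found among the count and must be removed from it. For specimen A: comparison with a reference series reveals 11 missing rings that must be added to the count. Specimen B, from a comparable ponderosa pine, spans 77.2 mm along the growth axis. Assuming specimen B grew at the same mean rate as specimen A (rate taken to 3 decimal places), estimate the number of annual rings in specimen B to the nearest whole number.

322 annual rings

Specimen A: true annual ring count = 840 − 8 + 11 = 843.
A: Extension rate ≈ 202.7 / 843 = 0.240 mm/yr.
Specimen B: 77.2 mm / 0.240 mm per year = 321.67 years ≈ 322 annual rings.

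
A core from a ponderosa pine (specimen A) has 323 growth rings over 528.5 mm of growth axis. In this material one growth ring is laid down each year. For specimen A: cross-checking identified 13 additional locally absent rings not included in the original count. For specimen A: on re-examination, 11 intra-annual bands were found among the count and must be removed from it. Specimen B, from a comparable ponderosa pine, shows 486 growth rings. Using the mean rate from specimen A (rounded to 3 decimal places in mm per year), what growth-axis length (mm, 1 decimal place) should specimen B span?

790.2 mm

Specimen A: adjusted count: 323 − 11 + 13 = 325 growth rings.
A: 528.5 mm over 325 years gives 528.5 / 325 ≈ 1.626 mm per year.
B's length ≈ 1.626 × 486 = 790.2 mm.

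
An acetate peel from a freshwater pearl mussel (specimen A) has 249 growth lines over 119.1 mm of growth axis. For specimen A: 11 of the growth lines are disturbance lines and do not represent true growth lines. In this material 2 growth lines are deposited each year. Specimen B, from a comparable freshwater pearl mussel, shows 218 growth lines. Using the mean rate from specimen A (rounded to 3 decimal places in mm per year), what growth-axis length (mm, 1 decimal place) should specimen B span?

Specimen A: true growth line count = 249 − 11 = 238.
Specimen A: dividing by 2 growth lines per year: 238 / 2 = 119 years.
A: Extension rate ≈ 119.1 / 119 = 1.001 mm/yr.
Specimen B: 218 growth lines at 2 per year is 218 / 2 = 109 years. B's length ≈ 1.001 × 109 = 109.1 mm.

109.1 mm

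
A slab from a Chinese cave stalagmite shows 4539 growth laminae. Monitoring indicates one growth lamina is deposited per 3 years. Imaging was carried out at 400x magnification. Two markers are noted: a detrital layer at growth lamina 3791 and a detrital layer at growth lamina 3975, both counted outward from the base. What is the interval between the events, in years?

3975 − 3791 = 184 growth laminae lie between the two events.
184 growth laminae at 3 years each span 184 × 3 = 552 years.

552 years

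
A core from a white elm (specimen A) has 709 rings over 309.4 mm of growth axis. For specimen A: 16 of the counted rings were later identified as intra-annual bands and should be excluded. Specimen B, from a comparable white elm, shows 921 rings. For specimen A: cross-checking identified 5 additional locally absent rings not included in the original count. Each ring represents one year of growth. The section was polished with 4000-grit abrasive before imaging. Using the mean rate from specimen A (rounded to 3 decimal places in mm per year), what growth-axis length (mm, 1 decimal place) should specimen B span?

Specimen A: true ring count = 709 − 16 + 5 = 698.
A: Mean rate = 309.4 mm / 698 years ≈ 0.443 mm/year.
B's length ≈ 0.443 × 921 = 408.0 mm.

408.0 mm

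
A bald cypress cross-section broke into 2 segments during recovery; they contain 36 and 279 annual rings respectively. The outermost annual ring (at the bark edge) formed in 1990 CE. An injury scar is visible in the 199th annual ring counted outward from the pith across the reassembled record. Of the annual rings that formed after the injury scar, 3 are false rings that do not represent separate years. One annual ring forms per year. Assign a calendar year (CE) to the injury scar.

1877 CE

Total annual rings = 36 + 279 = 315.
The injury scar sits at annual ring 199 from the pith, so 315 − 199 = 116 annual rings formed after it.
Removing the 3 false annual rings leaves 116 − 3 = 113 true annual rings beyond the injury scar.
The annual ring at the bark edge is 1990 CE, so the injury scar dates to 1990 − 113 = 1877 CE.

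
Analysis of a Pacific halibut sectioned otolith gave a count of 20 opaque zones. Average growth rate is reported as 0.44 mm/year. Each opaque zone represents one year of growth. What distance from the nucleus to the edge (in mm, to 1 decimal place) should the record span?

The record spans 20 years at 0.44 mm per year.
Predicted length = 0.44 mm/year × 20 years = 8.8 mm.

8.8 mm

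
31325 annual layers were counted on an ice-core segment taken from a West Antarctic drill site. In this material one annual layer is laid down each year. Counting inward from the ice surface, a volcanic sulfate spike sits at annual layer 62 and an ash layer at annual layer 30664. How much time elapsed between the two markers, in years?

30602 years

30664 − 62 = 30602 annual layers lie between the two events.
At one annual layer per year, 30602 years elapsed between them.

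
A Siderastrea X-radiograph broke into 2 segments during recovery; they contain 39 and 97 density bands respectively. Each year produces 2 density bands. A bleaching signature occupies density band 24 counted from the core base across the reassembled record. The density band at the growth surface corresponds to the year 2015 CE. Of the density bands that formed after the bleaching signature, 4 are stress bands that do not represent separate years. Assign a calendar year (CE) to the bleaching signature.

Total density bands = 39 + 97 = 136.
The bleaching signature sits at density band 24 from the core base, so 136 − 24 = 112 density bands formed after it.
Removing the 4 false density bands leaves 112 − 4 = 108 true density bands beyond the bleaching signature.
108 density bands at 2 per year is 108 / 2 = 54 years.
Counting back 54 years from 2015 CE places the bleaching signature in 2015 − 54 = 1961 CE.

1961 CE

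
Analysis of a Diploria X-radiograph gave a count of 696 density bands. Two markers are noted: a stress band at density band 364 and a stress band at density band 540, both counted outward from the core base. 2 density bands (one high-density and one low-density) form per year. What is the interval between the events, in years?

88 years

Separation: 540 − 364 = 176 density bands.
Dividing by 2 density bands per year: 176 / 2 = 88 years.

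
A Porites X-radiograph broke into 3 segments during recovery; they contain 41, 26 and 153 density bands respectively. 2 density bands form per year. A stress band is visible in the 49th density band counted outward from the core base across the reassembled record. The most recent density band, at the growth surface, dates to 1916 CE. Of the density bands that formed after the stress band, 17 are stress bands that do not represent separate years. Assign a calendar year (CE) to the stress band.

Total density bands = 41 + 26 + 153 = 220.
The stress band sits at density band 49 from the core base, so 220 − 49 = 171 density bands formed after it.
Excluding 17 false density bands: 171 − 17 = 154.
Dividing by 2 density bands per year: 154 / 2 = 77 years.
The density band at the growth surface is 1916 CE, so the stress band dates to 1916 − 77 = 1839 CE.

1839 CE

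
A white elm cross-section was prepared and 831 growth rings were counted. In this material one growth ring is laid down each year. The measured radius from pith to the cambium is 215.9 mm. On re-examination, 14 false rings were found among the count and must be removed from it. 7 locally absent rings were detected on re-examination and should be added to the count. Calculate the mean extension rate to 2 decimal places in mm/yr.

Adjusted count: 831 − 14 + 7 = 824 growth rings.
215.9 mm over 824 years gives 215.9 / 824 ≈ 0.26 mm/yr.

0.26 mm/yr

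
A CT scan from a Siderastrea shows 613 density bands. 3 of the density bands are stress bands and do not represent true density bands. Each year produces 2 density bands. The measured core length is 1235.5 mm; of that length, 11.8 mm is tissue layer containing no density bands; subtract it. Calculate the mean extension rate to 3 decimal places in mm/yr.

4.012 mm/yr

True density band count = 613 − 3 = 610.
Dividing by 2 density bands per year: 610 / 2 = 305 years.
Net length = 1235.5 − 11.8 = 1223.7 mm.
Mean rate = 1223.7 mm / 305 years ≈ 4.012 mm/yr.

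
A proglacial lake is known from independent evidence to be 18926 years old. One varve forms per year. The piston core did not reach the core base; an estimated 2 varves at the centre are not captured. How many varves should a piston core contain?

Expected varves over 18926 years: 18926.
18926 − 2 missed = 18924 varves expected in the prepared section.

18924 varves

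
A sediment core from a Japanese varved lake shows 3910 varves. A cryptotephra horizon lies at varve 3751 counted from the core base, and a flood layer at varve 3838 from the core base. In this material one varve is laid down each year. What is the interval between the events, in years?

87 yr

The two markers are separated by 3838 − 3751 = 87 varves.
One varve per year makes the interval 87 years.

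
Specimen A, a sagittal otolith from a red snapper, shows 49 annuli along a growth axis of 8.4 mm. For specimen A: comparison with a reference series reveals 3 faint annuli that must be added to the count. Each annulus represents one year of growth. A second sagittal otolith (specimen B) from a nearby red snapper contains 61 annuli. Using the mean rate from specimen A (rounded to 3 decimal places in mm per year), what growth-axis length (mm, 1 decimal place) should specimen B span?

9.9 mm

Specimen A: correcting the raw count gives 49 + 3 = 52 true annuli.
A: 8.4 mm over 52 years gives 8.4 / 52 ≈ 0.162 mm/yr.
Length of B = 0.162 × 61 = 9.9 mm.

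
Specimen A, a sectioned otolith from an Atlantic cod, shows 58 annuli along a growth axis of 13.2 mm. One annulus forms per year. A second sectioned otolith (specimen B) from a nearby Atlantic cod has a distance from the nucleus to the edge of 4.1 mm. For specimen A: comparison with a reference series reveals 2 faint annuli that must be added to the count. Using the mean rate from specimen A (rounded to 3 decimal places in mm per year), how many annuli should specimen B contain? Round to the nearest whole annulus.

Specimen A: true annulus count = 58 + 2 = 60.
A: Extension rate ≈ 13.2 / 60 = 0.220 mm per year.
Specimen B: 4.1 mm / 0.220 mm per year = 18.64 years ≈ 19 annuli.

19 annuli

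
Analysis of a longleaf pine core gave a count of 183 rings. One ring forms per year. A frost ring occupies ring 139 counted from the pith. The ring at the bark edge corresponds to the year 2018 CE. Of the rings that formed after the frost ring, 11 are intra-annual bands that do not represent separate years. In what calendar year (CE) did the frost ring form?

1985 CE

183 − 139 = 44 rings lie beyond the frost ring toward the bark edge.
44 − 11 false = 33 true rings after the frost ring.
Counting back 33 years from 2018 CE places the frost ring in 2018 − 33 = 1985 CE.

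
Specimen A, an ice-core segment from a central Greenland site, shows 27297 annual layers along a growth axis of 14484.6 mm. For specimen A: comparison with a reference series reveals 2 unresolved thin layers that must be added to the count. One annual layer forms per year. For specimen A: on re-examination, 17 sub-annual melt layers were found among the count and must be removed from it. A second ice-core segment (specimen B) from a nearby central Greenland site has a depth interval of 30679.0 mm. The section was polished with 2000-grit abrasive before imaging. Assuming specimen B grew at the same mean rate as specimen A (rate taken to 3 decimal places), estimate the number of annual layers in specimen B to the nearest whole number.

Specimen A: after corrections the count is 27297 − 17 + 2 = 27282 annual layers.
A: Mean rate = 14484.6 mm / 27282 years ≈ 0.531 mm per year.
For B, 30679.0 / 0.531 = 57775.89 years ≈ 57776 annual layers.

57776 annual layers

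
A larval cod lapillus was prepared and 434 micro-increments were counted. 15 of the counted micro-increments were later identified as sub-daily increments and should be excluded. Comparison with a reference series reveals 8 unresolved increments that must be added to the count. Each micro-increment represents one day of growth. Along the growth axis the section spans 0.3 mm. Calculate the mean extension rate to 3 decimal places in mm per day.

Adjusted count: 434 − 15 + 8 = 427 micro-increments.
0.3 mm over 427 days gives 0.3 / 427 ≈ 0.001 mm per day.

0.001 mm per day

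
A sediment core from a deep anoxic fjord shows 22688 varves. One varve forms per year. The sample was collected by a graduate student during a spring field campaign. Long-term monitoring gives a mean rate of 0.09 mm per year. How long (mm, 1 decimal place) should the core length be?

22688 years of growth are recorded.
Predicted length = 0.09 mm/year × 22688 years = 2041.9 mm.

2041.9 mm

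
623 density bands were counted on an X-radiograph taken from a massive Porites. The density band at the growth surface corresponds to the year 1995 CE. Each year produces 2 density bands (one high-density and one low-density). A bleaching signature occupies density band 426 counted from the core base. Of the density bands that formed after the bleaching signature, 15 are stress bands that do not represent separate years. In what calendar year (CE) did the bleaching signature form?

Between density band 426 and the growth surface there are 623 − 426 = 197 density bands.
197 − 15 false = 182 true density bands after the bleaching signature.
With 2 density bands per year, 182 / 2 = 91 years.
Counting back 91 years from 1995 CE places the bleaching signature in 1995 − 91 = 1904 CE.

1904 CE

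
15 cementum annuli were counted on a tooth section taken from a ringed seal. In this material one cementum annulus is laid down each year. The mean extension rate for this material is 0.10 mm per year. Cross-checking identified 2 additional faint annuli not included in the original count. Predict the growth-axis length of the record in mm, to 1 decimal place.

1.7 mm

Adjusted count: 15 + 2 = 17 cementum annuli.
Length ≈ 0.10 × 17 = 1.7 mm.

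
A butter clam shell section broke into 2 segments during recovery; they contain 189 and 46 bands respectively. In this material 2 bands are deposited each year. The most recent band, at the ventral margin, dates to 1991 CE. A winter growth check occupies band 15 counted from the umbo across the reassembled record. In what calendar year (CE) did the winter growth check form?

Total bands = 189 + 46 = 235.
235 − 15 = 220 bands lie beyond the winter growth check toward the ventral margin.
Dividing by 2 bands per year: 220 / 2 = 110 years.
Counting back 110 years from 1991 CE places the winter growth check in 1991 − 110 = 1881 CE.

1881 CE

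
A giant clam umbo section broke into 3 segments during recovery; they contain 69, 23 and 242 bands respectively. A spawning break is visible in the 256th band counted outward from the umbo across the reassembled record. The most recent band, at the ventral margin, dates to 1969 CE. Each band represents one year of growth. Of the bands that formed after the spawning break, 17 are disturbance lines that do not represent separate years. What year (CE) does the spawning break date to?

1908 CE

Total bands = 69 + 23 + 242 = 334.
334 − 256 = 78 bands lie beyond the spawning break toward the ventral margin.
Excluding 17 false bands: 78 − 17 = 61.
1969 − 61 = 1908 CE.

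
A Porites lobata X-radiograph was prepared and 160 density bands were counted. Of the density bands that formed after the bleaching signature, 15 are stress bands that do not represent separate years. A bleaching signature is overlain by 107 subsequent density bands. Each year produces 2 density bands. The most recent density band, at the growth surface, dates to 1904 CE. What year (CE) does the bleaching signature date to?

107 density bands post-date the bleaching signature.
107 − 15 false = 92 true density bands after the bleaching signature.
92 density bands at 2 per year is 92 / 2 = 46 years.
Counting back 46 years from 1904 CE places the bleaching signature in 1904 − 46 = 1858 CE.

1858 CE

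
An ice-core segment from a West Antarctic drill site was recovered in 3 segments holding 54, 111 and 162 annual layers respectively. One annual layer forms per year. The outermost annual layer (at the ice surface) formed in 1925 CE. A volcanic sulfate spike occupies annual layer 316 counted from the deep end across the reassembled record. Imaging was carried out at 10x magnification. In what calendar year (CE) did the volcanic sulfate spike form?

Total annual layers = 54 + 111 + 162 = 327.
Between annual layer 316 and the ice surface there are 327 − 316 = 11 annual layers.
The annual layer at the ice surface is 1925 CE, so the volcanic sulfate spike dates to 1925 − 11 = 1914 CE.

1914 CE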